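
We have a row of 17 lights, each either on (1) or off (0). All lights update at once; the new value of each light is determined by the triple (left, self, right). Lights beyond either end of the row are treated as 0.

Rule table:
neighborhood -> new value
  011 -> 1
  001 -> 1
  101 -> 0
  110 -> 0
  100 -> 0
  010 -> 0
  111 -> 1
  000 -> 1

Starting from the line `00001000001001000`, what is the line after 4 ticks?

10011110010011001

11110011110010011
11100111100100110
11001111001001100
10011110010011001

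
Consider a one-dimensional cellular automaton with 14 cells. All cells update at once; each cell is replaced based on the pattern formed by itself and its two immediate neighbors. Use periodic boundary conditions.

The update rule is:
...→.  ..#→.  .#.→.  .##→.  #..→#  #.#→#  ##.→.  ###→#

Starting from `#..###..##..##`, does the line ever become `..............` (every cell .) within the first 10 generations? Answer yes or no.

.#..#.#...#..#
#.#..#.#...#..
.#.#..#.#...#.
..#.#..#.#...#
#..#.#..#.#...
.#..#.#..#.#..
..#..#.#..#.#.
...#..#.#..#.#
#...#..#.#..#.
.#...#..#.#..#
generation 10 is .#...#..#.#..#, still not uniform .

no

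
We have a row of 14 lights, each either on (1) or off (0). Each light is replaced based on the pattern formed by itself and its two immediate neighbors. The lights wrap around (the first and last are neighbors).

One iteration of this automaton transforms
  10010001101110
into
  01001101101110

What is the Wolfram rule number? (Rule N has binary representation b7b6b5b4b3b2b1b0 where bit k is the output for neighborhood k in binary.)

position 11: 111 → 1  (bit 7 = 1)
position 8: 110 → 1  (bit 6 = 1)
position 9: 101 → 0  (bit 5 = 0)
position 1: 100 → 1  (bit 4 = 1)
position 7: 011 → 1  (bit 3 = 1)
position 0: 010 → 0  (bit 2 = 0)
position 2: 001 → 0  (bit 1 = 0)
position 5: 000 → 1  (bit 0 = 1)
bits b7..b0 = 11011001 = 217

217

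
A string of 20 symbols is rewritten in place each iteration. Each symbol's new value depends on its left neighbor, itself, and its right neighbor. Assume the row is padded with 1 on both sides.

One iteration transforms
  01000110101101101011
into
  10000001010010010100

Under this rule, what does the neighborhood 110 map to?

0

At position 6 the neighborhood is 110; the next row has 0 there.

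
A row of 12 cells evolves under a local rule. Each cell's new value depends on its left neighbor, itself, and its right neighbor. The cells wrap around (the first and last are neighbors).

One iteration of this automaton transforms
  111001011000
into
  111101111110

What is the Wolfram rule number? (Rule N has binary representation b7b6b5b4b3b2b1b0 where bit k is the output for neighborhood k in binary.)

253

position 1: 111 → 1  (bit 7 = 1)
position 2: 110 → 1  (bit 6 = 1)
position 6: 101 → 1  (bit 5 = 1)
position 3: 100 → 1  (bit 4 = 1)
position 0: 011 → 1  (bit 3 = 1)
position 5: 010 → 1  (bit 2 = 1)
position 4: 001 → 0  (bit 1 = 0)
position 10: 000 → 1  (bit 0 = 1)
bits b7..b0 = 11111101 = 253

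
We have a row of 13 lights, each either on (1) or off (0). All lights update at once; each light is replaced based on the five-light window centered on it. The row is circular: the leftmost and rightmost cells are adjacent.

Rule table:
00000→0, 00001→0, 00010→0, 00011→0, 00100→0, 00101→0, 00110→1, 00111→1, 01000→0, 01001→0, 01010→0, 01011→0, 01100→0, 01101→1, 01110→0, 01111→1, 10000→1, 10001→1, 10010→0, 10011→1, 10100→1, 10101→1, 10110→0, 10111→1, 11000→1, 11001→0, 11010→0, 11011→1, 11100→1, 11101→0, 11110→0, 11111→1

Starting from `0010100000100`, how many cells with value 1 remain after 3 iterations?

3

0000101000001
0100001010000
0001000010100
count of 1: 3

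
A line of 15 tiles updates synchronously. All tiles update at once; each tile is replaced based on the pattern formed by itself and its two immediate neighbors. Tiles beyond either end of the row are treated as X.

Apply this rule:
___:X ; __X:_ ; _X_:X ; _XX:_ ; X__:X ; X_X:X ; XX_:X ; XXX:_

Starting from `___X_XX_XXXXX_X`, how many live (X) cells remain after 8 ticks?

XX_XX_XX____XX_
_XX_XX_XXXX__XX
X_XX_XX___XX___
XX_XX_XXX__XXX_
_XX_XX__XX___XX
X_XX_XX__XXX___
XX_XX_XX___XXX_
_XX_XX_XXX___XX
count of X: 9

9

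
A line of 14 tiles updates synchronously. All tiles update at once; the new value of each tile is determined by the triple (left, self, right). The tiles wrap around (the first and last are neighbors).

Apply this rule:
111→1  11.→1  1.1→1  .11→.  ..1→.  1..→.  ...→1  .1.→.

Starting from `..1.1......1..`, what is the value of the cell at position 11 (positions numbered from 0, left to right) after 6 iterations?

1

iteration 1: 1..1..1111...1
iteration 2: 1......111.1..
iteration 3: ..1111..111...
iteration 4: 1..111...11.11
iteration 5: 1...11.1..11.1
iteration 6: 1.1..11....11.
position 11 holds 1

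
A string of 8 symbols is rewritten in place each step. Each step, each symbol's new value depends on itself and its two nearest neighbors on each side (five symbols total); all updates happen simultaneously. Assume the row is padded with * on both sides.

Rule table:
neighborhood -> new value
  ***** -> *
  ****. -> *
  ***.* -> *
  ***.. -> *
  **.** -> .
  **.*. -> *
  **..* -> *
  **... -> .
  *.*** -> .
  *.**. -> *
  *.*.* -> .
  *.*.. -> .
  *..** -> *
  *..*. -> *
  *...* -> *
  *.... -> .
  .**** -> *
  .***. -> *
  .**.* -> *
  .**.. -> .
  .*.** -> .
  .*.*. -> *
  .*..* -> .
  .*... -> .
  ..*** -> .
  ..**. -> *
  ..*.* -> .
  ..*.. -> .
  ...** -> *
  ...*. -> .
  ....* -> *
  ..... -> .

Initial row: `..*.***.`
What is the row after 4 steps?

**...**.
**.****.
**..***.
****.**.

****.**.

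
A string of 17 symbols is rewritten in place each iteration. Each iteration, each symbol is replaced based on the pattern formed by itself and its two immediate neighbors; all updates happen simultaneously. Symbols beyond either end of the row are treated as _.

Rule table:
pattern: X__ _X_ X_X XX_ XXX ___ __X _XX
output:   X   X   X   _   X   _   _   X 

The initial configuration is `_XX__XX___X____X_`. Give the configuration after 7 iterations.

_X_X_X_X__XX___XX
_XXXXXXXX_X_X__X_
_XXXXXXX_XXXXX_XX
_XXXXXX_XXXXX_XX_
_XXXXX_XXXXX_XX_X
_XXXX_XXXXX_XX_XX
_XXX_XXXXX_XX_XX_

_XXX_XXXXX_XX_XX_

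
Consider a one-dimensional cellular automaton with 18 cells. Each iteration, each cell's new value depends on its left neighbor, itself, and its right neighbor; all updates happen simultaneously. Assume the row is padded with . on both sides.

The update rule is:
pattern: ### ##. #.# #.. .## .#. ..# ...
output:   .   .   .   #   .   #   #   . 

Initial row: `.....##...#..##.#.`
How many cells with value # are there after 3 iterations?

6

iteration 1: ....#..#.####...##
iteration 2: ...#####.....#.#..
iteration 3: ..#.....#...##.##.
count of #: 6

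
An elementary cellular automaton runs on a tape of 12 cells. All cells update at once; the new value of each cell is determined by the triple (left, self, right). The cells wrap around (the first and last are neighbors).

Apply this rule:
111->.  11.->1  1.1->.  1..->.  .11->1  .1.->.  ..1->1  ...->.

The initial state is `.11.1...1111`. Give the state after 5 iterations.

1...1.1...11

.11....11..1
.11...111.1.
111..11.1...
1.1.111....1
1...1.1...11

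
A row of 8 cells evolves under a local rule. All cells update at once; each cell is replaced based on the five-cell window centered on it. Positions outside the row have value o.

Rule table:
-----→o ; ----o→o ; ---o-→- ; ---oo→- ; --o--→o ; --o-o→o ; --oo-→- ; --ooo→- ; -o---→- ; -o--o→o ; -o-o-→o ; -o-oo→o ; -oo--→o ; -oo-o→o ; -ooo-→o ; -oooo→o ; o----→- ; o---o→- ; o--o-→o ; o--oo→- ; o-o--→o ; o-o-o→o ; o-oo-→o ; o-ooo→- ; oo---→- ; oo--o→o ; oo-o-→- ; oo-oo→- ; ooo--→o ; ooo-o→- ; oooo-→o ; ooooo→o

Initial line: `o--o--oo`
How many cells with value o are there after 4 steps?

ooooo--o
oooooo--
ooooooo-
oooooo--
count of o: 6

6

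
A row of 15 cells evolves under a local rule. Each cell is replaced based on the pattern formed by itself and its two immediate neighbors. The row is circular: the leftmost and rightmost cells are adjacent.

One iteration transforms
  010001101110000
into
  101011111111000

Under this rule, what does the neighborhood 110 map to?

At position 6 the neighborhood is 110; the next row has 1 there.

1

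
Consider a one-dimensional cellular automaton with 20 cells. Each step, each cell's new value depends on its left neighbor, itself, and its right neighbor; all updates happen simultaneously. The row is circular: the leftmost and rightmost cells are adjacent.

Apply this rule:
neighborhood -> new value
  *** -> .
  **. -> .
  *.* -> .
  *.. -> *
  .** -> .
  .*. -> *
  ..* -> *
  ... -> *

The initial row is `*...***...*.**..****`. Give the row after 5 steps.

.***...****...**....
*...***....***..****
.***...****...**....  (repeats step 1; period 2)
step 5: .***...****...**....

.***...****...**....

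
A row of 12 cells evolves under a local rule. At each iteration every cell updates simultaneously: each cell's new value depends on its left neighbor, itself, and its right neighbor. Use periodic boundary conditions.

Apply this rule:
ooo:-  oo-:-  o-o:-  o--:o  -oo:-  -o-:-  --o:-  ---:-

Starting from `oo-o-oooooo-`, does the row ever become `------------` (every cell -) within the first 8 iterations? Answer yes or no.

yes

------------
all cells are - at iteration 1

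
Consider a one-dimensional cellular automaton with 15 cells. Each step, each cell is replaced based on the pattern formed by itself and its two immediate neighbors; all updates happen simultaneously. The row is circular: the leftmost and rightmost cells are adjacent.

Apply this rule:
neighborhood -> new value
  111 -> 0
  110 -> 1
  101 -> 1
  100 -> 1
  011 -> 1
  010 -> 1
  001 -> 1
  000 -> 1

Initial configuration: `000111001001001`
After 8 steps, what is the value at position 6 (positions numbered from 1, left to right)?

step 1: 111101111111111
step 2: 000111000000000
step 3: 111101111111111  (repeats step 1; period 2)
step 8: 000111000000000
position 6 holds 1

1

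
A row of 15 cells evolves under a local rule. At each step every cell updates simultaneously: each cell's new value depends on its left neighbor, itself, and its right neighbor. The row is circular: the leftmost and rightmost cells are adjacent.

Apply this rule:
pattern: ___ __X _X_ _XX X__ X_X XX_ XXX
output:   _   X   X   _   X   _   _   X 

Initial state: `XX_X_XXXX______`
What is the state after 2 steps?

X_XXXX___XX__XX

___X__XX_X____X
X_XXXX___XX__XX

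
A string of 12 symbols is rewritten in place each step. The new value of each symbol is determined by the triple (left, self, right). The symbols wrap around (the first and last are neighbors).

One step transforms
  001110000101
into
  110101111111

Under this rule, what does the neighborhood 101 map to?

1

At position 10 the neighborhood is 101; the next row has 1 there.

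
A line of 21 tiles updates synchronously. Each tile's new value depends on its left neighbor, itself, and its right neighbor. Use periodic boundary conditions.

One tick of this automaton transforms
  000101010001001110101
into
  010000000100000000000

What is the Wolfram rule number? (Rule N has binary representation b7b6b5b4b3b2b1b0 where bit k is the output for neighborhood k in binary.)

position 15: 111 → 0  (bit 7 = 0)
position 16: 110 → 0  (bit 6 = 0)
position 4: 101 → 0  (bit 5 = 0)
position 0: 100 → 0  (bit 4 = 0)
position 14: 011 → 0  (bit 3 = 0)
position 3: 010 → 0  (bit 2 = 0)
position 2: 001 → 0  (bit 1 = 0)
position 1: 000 → 1  (bit 0 = 1)
bits b7..b0 = 00000001 = 1

1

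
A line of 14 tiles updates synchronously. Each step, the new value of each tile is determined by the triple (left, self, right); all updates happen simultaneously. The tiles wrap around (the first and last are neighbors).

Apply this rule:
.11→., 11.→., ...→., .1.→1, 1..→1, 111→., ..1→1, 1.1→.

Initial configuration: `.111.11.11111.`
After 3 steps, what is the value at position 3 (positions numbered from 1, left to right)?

1............1
.1..........1.
111........111
position 3 holds 1

1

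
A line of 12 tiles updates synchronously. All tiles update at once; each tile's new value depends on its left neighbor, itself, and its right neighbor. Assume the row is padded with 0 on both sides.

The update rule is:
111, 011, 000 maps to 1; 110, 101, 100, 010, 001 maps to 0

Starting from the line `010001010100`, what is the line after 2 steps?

110001111100

step 1: 000100000001
step 2: 110001111100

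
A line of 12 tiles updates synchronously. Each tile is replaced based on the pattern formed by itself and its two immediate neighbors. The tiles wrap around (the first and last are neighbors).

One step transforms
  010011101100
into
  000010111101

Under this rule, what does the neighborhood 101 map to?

1

At position 7 the neighborhood is 101; the next row has 1 there.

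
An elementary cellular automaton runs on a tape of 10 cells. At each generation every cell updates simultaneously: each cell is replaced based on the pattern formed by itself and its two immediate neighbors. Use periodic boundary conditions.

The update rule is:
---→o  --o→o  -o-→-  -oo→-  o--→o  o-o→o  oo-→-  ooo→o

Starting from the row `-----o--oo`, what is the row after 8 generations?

generation 1: ooooo-oo--
generation 2: -ooo-o--oo
generation 3: o-o-o-oo--
generation 4: -o-o-o--oo
generation 5: o-o-o-oo--  (repeats generation 3; period 2)
generation 8: -o-o-o--oo

-o-o-o--oo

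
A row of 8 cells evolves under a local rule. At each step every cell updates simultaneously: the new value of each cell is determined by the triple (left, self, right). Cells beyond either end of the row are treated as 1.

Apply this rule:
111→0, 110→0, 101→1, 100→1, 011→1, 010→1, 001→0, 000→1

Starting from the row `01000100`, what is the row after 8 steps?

11110110
00001101
11101011
00011110
11010001
00111101
10100011
01111010

01111010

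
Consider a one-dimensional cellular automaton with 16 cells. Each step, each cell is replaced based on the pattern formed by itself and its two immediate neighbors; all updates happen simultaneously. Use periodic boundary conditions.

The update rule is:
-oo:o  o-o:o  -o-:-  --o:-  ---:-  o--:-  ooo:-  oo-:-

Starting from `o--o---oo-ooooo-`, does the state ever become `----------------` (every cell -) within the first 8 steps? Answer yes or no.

-------o-oo----o
--------oo------
--------o-------
----------------
all cells are - at step 4

yes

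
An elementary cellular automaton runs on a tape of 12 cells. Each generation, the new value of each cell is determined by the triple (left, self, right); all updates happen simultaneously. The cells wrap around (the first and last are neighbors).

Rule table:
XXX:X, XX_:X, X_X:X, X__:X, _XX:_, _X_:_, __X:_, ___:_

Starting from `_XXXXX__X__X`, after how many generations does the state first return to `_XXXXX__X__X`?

12

generation 1: X_XXXXX__X__
generation 2: _X_XXXXX__X_
generation 3: __X_XXXXX__X
generation 4: X__X_XXXXX__
generation 5: _X__X_XXXXX_
generation 6: __X__X_XXXXX
generation 7: X__X__X_XXXX
generation 8: XX__X__X_XXX
generation 9: XXX__X__X_XX
generation 10: XXXX__X__X_X
generation 11: XXXXX__X__X_
generation 12: _XXXXX__X__X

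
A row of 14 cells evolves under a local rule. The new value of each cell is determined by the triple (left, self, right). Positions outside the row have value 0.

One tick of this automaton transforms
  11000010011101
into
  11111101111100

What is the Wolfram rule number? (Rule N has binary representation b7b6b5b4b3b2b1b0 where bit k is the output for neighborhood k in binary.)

position 10: 111 → 1  (bit 7 = 1)
position 1: 110 → 1  (bit 6 = 1)
position 12: 101 → 0  (bit 5 = 0)
position 2: 100 → 1  (bit 4 = 1)
position 0: 011 → 1  (bit 3 = 1)
position 6: 010 → 0  (bit 2 = 0)
position 5: 001 → 1  (bit 1 = 1)
position 3: 000 → 1  (bit 0 = 1)
bits b7..b0 = 11011011 = 219

219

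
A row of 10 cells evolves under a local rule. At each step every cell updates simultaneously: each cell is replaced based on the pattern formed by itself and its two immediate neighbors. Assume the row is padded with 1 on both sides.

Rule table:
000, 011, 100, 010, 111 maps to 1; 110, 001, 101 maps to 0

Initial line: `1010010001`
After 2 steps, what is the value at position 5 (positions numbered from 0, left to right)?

1

0011011101
1010011001
position 5 holds 1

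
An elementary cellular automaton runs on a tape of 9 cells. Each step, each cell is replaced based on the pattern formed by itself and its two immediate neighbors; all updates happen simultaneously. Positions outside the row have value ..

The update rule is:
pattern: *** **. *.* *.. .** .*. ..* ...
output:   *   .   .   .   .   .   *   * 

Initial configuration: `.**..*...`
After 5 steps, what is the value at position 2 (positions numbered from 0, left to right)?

*...*..**
..**..*..
**...*..*
...**..*.
***...*..
position 2 holds *

*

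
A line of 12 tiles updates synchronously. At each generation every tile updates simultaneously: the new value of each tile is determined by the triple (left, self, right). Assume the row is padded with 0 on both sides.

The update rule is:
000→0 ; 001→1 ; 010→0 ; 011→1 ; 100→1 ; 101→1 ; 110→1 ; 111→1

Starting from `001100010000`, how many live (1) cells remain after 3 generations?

9

generation 1: 011110101000
generation 2: 111111010100
generation 3: 111111101010
count of 1: 9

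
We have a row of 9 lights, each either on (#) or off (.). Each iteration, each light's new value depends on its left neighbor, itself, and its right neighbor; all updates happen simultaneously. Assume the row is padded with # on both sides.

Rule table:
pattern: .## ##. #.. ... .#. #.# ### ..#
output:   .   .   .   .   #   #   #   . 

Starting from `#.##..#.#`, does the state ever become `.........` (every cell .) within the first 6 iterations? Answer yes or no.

.#....##.
##......#
#........
.........
all cells are . at iteration 4

yes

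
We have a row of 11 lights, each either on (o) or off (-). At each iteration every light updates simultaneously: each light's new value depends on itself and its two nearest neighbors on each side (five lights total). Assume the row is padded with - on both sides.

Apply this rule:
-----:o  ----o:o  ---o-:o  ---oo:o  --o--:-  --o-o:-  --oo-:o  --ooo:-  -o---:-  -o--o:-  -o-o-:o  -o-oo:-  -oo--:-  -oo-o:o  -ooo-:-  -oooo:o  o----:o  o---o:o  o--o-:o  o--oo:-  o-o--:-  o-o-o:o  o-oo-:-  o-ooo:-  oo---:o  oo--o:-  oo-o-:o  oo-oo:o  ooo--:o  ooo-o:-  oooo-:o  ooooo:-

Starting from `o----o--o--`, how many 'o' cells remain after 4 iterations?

4

--ooo--o--o
oo--o-o--o-
o--o-o--o--
--o-o--o--o
count of o: 4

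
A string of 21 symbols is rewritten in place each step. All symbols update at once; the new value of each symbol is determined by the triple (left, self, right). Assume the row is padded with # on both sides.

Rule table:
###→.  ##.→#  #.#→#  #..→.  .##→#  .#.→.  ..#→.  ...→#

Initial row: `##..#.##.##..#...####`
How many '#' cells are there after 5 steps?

12

.#...######....#.#...
#..#.#....#.##..#..#.
#...#..##..###......#
#.#....##..#.#.####.#
##..##.##...#.##..###
count of #: 12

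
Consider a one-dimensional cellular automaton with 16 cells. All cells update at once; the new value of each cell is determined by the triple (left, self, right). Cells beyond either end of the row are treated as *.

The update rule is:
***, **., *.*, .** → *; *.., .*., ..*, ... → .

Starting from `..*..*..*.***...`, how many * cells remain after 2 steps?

.........****...
.........****...
count of *: 4

4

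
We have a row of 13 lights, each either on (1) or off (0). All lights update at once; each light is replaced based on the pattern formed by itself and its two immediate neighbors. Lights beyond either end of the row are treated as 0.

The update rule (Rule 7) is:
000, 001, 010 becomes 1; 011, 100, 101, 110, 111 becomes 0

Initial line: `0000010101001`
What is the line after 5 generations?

1111111111011

generation 1: 1111110101011
generation 2: 0000000101000
generation 3: 1111111101011
generation 4: 0000000001000
generation 5: 1111111111011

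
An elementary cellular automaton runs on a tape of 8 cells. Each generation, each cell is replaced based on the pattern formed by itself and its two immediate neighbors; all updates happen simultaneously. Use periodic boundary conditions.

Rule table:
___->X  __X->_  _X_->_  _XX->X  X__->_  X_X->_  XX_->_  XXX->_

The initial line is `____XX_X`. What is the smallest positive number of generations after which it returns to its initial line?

generation 1: _XX_X___
generation 2: _X____XX
generation 3: ___XX_X_
generation 4: XX_X____
generation 5: X____XX_
generation 6: __XX_X__
generation 7: X_X____X
generation 8: ____XX_X

8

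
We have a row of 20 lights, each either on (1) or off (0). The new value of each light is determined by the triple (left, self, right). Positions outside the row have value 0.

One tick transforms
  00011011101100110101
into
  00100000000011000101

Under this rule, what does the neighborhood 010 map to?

At position 17 the neighborhood is 010; the next row has 1 there.

1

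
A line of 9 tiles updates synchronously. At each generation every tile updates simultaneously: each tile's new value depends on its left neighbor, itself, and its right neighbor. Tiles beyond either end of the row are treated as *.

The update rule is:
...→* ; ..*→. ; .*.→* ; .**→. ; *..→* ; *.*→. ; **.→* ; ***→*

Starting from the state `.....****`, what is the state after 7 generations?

****..***
*****..**
******..*
*******..
********.
********.  (fixed point — unchanged through generation 7)

********.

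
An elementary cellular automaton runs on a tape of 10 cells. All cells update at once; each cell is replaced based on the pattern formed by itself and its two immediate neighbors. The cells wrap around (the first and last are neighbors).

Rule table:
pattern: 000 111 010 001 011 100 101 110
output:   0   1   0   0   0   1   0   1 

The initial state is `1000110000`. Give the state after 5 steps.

1000010001

0100011000
0010001100
0001000110
0000100011
1000010001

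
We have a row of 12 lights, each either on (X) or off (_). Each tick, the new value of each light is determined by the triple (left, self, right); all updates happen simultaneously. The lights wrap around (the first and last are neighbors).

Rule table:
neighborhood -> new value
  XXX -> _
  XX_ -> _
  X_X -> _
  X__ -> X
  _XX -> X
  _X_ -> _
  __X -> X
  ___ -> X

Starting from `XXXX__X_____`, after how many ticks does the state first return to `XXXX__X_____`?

X___XX_XXXXX
_XXXX__X____
XX___XX_XXXX
__XXXX__X___
XXX___XX_XXX
___XXXX__X__
XXXX___XX_XX
____XXXX__X_
XXXXX___XX_X
_____XXXX__X
XXXXXX___XX_
X_____XXXX__
_XXXXXX___XX
_X_____XXXX_
X_XXXXXX___X
__X_____XXXX
XX_XXXXXX___
X__X_____XXX
_XX_XXXXXX__
XX__X_____XX
__XX_XXXXXX_
XXX__X_____X
___XX_XXXXXX
XXXX__X_____

24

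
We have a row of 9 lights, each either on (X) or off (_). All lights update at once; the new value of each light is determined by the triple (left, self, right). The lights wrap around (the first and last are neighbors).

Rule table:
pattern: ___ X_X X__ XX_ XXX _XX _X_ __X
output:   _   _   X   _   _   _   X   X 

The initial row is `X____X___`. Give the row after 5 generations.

generation 1: XX__XXX_X
generation 2: __XX_____
generation 3: _X__X____
generation 4: XXXXXX___
generation 5: ______X_X

______X_X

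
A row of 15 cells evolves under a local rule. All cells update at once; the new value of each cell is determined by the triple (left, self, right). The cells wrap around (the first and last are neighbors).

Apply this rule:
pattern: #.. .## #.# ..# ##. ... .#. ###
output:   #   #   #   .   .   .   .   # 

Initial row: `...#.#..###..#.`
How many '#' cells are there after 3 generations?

6

....#.#.##.#..#
#....#.##.#.#..
.#....##.#.#.#.
count of #: 6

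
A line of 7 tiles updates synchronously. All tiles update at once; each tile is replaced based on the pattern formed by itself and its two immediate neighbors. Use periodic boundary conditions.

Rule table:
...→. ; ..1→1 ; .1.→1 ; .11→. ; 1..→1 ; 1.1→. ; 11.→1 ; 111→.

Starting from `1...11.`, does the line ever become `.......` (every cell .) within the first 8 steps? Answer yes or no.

11.1.1.
.1.1.1.
11.1.11
.1.1...
11.11..
.1..111
.111..1
...1111
step 8 is ...1111, still not uniform .

no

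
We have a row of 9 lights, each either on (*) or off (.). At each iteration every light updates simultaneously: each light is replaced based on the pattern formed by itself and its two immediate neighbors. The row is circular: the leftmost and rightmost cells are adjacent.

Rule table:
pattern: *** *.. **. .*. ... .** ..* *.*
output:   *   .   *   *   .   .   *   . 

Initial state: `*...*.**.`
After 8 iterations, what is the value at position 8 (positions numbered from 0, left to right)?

.

iteration 1: *..**..*.
iteration 2: *.*.*.**.
iteration 3: *.*.*..*.
iteration 4: *.*.*.**.  (repeats iteration 2; period 2)
iteration 8: *.*.*.**.
position 8 holds .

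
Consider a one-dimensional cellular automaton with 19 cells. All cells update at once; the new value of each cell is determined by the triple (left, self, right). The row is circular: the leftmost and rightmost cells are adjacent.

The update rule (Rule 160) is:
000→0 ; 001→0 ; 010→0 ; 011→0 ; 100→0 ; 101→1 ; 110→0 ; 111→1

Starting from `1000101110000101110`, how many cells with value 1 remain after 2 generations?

3

generation 1: 0000010100000010101
generation 2: 0000001000000001010
count of 1: 3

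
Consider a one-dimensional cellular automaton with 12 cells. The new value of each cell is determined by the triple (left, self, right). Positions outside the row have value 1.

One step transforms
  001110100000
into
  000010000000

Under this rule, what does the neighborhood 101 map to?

0

At position 5 the neighborhood is 101; the next row has 0 there.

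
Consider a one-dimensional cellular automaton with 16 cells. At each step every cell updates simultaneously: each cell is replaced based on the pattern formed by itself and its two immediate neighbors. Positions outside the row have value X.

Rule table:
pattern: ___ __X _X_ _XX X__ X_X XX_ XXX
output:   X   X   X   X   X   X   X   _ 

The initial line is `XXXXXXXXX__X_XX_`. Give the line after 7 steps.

________XXXXXXXX
XXXXXXXXX_______
________XXXXXXXX  (repeats step 1; period 2)
step 7: ________XXXXXXXX

________XXXXXXXX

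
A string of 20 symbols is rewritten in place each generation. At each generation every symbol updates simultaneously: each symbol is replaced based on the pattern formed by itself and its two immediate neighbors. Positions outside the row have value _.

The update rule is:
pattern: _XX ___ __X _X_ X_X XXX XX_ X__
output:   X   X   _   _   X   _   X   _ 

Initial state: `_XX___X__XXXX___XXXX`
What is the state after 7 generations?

X______X_XX___X__XXX

generation 1: _XX_X____X__X_X_X__X
generation 2: _XXX__XX_____X_X____
generation 3: _X_X__XX_XXX__X__XXX
generation 4: __X___XXXX_X_____X_X
generation 5: X___X_X__XX__XXX__X_
generation 6: __X__X___XX__X_X____
generation 7: X______X_XX___X__XXX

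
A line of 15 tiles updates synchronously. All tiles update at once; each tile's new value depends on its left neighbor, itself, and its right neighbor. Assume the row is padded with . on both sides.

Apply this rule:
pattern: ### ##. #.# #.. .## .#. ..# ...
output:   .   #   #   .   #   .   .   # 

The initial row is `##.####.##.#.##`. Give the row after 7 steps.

#.#.#.#..##.#.#

step 1: ####..#####.###
step 2: #..#..#...###.#
step 3: ........#.#.##.
step 4: #######..#.###.
step 5: #.....#...##.#.
step 6: ..###...#.###..
step 7: #.#.#.#..##.#.#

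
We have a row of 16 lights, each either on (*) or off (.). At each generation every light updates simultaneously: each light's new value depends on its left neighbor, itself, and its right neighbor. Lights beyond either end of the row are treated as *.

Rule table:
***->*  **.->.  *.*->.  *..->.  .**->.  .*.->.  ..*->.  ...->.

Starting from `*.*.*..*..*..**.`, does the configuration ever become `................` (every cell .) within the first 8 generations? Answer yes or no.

yes

generation 1: ................
all cells are . at generation 1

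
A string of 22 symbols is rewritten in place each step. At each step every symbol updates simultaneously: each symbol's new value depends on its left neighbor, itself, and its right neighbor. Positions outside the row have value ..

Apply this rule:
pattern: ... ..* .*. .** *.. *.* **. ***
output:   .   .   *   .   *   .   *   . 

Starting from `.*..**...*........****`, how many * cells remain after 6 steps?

step 1: .**..**..**..........*
step 2: ..**..**..**.........*
step 3: ...**..**..**........*
step 4: ....**..**..**.......*
step 5: .....**..**..**......*
step 6: ......**..**..**.....*
count of *: 7

7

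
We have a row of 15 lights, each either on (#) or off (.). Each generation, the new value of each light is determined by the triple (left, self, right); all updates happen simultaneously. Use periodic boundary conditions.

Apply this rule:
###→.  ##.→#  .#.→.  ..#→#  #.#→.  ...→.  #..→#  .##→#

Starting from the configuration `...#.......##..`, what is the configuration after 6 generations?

generation 1: ..#.#.....####.
generation 2: .#...#...##..##
generation 3: ..#.#.#.#######
generation 4: ##......#.....#
generation 5: .##....#.#...##
generation 6: .###..#...#.###

.###..#...#.###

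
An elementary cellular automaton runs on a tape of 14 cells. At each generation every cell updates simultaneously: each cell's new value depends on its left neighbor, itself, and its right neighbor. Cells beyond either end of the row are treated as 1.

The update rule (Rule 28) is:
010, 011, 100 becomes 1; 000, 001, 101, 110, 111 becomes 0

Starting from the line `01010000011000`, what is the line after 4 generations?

01011000010100
01010100010110
01010110010100
01010101010110

01010101010110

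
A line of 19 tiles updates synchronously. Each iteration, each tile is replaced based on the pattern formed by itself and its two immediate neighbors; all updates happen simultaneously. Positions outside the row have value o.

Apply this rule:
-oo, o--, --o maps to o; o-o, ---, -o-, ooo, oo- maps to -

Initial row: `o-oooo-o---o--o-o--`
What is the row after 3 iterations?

iteration 1: --o-----o-o-oo---oo
iteration 2: oo-o---o----o-o-oo-
iteration 3: ----o-o-o--o----o--

----o-o-o--o----o--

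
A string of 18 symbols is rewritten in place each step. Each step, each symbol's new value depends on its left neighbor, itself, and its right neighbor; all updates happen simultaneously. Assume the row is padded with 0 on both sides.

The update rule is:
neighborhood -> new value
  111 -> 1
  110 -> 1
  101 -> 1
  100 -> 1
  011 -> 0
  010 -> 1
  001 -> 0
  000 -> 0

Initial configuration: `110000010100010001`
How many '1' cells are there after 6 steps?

7

011000011110011001
001100001111001101
000110000111100111
000011000011110011
000001100001111001
000000110000111101
count of 1: 7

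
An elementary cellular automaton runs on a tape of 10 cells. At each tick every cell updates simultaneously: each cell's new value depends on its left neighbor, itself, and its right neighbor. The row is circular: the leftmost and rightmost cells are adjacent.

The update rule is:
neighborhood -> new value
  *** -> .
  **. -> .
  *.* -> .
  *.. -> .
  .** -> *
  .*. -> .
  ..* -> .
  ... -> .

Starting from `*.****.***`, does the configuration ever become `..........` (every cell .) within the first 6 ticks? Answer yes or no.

yes

tick 1: ..*....*..
tick 2: ..........
all cells are . at tick 2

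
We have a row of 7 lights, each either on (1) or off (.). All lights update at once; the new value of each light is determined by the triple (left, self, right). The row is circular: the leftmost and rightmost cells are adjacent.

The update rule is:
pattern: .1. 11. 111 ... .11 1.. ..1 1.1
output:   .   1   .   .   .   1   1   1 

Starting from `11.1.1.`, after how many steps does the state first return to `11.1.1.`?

7

.11.1.1
1.11.1.
.1.11.1
1.1.11.
.1.1.11
1.1.1.1
11.1.1.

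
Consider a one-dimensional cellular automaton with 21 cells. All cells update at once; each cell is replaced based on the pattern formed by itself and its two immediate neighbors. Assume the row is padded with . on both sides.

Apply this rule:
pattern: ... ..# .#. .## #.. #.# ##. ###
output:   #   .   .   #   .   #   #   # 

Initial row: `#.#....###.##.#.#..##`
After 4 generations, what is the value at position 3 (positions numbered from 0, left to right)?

generation 1: .#..##.#######.#...##
generation 2: ....###########..#.##
generation 3: ###.###########...###
generation 4: ###############.#.###
position 3 holds #

#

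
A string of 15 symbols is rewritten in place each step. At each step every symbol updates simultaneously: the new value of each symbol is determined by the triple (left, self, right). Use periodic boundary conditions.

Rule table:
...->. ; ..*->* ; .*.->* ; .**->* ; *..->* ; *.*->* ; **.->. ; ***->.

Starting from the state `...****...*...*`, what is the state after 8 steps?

**..*.****.**..

*.**...*.***.**
.**.*.****..**.
**.****...***.*
..**...*.**..**
***.*.****.***.
*..****...**..*
.***...*.**.***
**..*.****.**..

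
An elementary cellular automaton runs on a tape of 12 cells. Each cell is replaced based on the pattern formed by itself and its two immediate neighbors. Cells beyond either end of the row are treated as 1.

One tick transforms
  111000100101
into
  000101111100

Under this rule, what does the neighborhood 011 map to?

At position 11 the neighborhood is 011; the next row has 0 there.

0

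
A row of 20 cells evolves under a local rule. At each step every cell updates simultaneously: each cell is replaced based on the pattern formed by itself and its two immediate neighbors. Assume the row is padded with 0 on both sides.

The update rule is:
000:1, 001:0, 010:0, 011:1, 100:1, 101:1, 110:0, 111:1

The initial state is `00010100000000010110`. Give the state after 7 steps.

00111111010101010101

11001011111111001101
10100111111110101010
01010111111101010101
00101111111010101010
10011111110101010101
01011111101010101010
00111111010101010101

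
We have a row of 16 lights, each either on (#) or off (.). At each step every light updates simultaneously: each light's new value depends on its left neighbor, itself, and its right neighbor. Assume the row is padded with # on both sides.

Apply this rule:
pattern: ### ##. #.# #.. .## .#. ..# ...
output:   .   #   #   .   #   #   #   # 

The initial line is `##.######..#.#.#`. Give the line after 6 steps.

step 1: .###....#.######
step 2: ##.#.######.....
step 3: .#####....#.####
step 4: ##...#.######...
step 5: .#.#####....#.##
step 6: ####...#.######.

####...#.######.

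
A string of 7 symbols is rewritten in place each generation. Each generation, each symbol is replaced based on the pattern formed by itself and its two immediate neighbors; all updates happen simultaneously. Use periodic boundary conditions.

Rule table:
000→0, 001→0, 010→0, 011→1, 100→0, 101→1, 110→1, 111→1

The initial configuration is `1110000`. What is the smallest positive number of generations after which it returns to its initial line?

1

1110000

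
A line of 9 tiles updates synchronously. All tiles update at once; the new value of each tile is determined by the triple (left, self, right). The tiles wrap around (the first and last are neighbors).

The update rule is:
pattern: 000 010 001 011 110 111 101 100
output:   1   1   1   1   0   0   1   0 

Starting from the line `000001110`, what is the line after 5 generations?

111111000
100000011
001111110
111000000
100011111

100011111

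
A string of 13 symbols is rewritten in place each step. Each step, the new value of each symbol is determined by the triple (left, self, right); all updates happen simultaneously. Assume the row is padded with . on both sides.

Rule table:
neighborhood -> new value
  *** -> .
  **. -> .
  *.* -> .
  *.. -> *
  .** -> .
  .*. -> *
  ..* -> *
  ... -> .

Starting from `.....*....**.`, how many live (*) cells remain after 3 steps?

step 1: ....***..*..*
step 2: ...*...******
step 3: ..***.*......
count of *: 4

4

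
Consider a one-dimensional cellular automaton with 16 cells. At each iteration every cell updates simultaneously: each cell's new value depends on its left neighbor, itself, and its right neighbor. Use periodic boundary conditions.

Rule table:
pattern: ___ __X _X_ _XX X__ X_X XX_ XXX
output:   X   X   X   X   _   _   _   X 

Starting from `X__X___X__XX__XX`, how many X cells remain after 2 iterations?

8

iteration 1: __XX_XXX_XX__XXX
iteration 2: _XX__XX__X__XXX_
count of X: 8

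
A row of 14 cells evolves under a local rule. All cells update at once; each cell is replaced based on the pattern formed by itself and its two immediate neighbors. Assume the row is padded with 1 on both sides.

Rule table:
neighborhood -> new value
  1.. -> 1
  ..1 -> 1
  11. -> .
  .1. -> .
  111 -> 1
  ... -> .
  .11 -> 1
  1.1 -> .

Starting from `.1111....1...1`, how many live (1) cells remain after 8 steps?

11

step 1: .111.1..1.1.11
step 2: .11...11....11
step 3: .1.1.11.1..111
step 4: .....1...11111
step 5: 1...1.1.111111
step 6: .1.1....111111
step 7: ....1..1111111
step 8: 1..1.111111111
count of 1: 11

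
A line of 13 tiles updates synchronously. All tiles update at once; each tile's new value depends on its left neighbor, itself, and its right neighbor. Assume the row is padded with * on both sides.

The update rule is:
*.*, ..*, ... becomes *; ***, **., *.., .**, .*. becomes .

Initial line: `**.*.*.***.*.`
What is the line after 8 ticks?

..*..*.*.*.*.

..*.*.*...*.*
.*.*.*..**.*.
*.*.*..*..*.*
.*.*..*..*.*.
*.*..*..*.*.*
.*..*..*.*.*.
*..*..*.*.*.*
..*..*.*.*.*.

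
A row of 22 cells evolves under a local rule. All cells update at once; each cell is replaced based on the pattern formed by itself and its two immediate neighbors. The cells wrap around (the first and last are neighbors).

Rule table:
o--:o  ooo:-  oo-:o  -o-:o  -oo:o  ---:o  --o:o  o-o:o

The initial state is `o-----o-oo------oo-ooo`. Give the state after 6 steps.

o------------------ooo

step 1: oooooooooooooooooooo--
step 2: o------------------ooo
step 3: oooooooooooooooooooo--  (repeats step 1; period 2)
step 6: o------------------ooo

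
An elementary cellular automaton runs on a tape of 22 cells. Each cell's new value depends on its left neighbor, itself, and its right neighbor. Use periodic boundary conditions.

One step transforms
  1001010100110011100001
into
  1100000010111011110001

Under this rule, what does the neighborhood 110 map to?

At position 0 the neighborhood is 110; the next row has 1 there.

1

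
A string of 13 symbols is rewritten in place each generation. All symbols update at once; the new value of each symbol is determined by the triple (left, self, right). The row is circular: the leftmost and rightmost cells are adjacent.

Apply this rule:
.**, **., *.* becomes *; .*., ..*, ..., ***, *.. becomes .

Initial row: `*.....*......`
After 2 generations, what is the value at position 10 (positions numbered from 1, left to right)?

.............
.............
position 10 holds .

.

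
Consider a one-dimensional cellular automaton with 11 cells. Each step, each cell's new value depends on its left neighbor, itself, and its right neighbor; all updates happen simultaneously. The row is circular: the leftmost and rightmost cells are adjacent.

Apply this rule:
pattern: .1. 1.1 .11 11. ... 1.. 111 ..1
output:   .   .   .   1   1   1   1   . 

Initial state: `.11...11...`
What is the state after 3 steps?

11..111..11

..111..1111
1..111..111
11..111..11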